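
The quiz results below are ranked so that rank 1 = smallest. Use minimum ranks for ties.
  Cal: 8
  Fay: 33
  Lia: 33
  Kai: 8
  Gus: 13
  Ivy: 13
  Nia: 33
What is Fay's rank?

Sorted (ascending): 8, 8, 13, 13, 33, 33, 33
The 2 values of 8 occupy positions 1–2 → each gets rank 1.
The 2 values of 13 occupy positions 3–4 → each gets rank 3.
The 3 values of 33 occupy positions 5–7 → each gets rank 5.
Fay has value 33 → rank 5.

5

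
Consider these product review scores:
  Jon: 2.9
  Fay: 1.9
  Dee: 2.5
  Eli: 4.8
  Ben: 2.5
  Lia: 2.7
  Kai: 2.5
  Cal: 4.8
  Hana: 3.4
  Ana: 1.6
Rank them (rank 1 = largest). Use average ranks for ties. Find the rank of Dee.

7

Sorted (descending): 4.8, 4.8, 3.4, 2.9, 2.7, 2.5, 2.5, 2.5, 1.9, 1.6
The 2 values of 4.8 occupy positions 1–2 → average rank (1+2)/2 = 1.5.
The 3 values of 2.5 occupy positions 6–8 → average rank 7.
Dee has value 2.5 → rank 7.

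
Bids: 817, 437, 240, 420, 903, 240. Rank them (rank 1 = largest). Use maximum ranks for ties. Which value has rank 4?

Sorted (descending): 903, 817, 437, 420, 240, 240
The 2 values of 240 occupy positions 5–6 → each gets rank 6.
Rank 4 → value 420.

420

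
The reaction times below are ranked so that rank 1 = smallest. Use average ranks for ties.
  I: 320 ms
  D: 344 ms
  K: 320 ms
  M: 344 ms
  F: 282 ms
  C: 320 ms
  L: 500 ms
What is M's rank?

Sorted (ascending): 282, 320, 320, 320, 344, 344, 500
The 3 values of 320 occupy positions 2–4 → average rank 3.
The 2 values of 344 occupy positions 5–6 → average rank (5+6)/2 = 5.5.
M has value 344 ms → rank 5.5.

5.5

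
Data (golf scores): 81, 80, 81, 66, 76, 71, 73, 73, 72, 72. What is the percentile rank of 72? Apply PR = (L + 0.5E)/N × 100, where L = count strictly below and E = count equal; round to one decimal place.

N = 10.
Strictly below 72: 2. Equal to 72: 2.
PR = (2 + 0.5·2)/10 × 100 = 30.0

30.0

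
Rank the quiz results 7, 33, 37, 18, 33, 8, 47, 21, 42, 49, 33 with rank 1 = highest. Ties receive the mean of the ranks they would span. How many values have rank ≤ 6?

Sorted (descending): 49, 47, 42, 37, 33, 33, 33, 21, 18, 8, 7
The 3 values of 33 occupy positions 5–7 → average rank 6.
Ranks ≤ 6: {1, 2, 3, 4, 6, 6, 6} → 7 values.

7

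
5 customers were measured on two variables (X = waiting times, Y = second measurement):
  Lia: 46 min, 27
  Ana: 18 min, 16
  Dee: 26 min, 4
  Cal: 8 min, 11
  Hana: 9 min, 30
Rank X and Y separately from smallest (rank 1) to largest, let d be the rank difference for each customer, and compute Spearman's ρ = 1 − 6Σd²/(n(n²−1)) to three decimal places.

0.000

Ranks of variable 1: 5, 3, 4, 1, 2
Ranks of variable 2: 4, 3, 1, 2, 5
d = r₁ − r₂: 1, 0, 3, -1, -3
d²: 1, 0, 9, 1, 9; Σd² = 20
ρ = 1 − 6·20/(5·24) = 1 − 120/120 = 0.000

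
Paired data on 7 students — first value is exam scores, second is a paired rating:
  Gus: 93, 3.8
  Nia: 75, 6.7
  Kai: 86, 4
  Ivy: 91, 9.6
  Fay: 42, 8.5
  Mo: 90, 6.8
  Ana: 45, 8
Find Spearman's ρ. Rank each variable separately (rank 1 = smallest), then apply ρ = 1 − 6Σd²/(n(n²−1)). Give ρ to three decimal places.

Ranks of variable 1: 7, 3, 4, 6, 1, 5, 2
Ranks of variable 2: 1, 3, 2, 7, 6, 4, 5
d = r₁ − r₂: 6, 0, 2, -1, -5, 1, -3
d²: 36, 0, 4, 1, 25, 1, 9; Σd² = 76
ρ = 1 − 6·76/(7·48) = 1 − 456/336 = -0.357

-0.357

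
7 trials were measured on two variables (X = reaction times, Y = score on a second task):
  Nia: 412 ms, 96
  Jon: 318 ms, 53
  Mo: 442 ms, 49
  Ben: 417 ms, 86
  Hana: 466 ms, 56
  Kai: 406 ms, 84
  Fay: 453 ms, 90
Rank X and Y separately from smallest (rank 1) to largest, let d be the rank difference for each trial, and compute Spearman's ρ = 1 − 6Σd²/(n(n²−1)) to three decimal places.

0.036

Ranks of variable 1: 3, 1, 5, 4, 7, 2, 6
Ranks of variable 2: 7, 2, 1, 5, 3, 4, 6
d = r₁ − r₂: -4, -1, 4, -1, 4, -2, 0
d²: 16, 1, 16, 1, 16, 4, 0; Σd² = 54
ρ = 1 − 6·54/(7·48) = 1 − 324/336 = 0.036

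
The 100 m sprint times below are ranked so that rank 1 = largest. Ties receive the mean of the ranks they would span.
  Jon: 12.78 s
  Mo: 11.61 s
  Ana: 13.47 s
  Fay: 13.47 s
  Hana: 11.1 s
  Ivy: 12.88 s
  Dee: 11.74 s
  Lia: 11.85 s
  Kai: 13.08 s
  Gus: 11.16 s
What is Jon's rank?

5

Sorted (descending): 13.47, 13.47, 13.08, 12.88, 12.78, 11.85, 11.74, 11.61, 11.16, 11.1
The 2 values of 13.47 occupy positions 1–2 → average rank (1+2)/2 = 1.5.
Jon has value 12.78 s → rank 5.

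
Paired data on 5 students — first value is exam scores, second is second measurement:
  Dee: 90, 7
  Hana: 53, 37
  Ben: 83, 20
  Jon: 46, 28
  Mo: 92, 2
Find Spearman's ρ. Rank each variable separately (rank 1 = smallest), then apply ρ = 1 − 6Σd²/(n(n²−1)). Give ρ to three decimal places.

-0.900

Ranks of variable 1: 4, 2, 3, 1, 5
Ranks of variable 2: 2, 5, 3, 4, 1
d = r₁ − r₂: 2, -3, 0, -3, 4
d²: 4, 9, 0, 9, 16; Σd² = 38
ρ = 1 − 6·38/(5·24) = 1 − 228/120 = -0.900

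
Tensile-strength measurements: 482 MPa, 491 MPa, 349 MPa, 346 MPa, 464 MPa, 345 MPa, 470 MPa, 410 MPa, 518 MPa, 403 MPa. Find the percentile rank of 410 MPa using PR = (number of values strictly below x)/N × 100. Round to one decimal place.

N = 10.
Strictly below 410: 4. Equal to 410: 1.
PR = 4/10 × 100 = 40.0

40.0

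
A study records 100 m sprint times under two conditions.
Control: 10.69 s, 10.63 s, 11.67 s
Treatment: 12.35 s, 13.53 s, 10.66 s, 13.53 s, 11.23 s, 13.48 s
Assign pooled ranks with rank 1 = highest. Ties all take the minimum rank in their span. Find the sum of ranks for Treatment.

23

Sorted (descending): 13.53, 13.53, 13.48, 12.35, 11.67, 11.23, 10.69, 10.66, 10.63
The 2 values of 13.53 occupy positions 1–2 → each gets rank 1.
Treatment values → pooled ranks: 12.35→4, 13.53→1, 10.66→8, 13.53→1, 11.23→6, 13.48→3
Rank sum = 4 + 1 + 8 + 1 + 6 + 3 = 23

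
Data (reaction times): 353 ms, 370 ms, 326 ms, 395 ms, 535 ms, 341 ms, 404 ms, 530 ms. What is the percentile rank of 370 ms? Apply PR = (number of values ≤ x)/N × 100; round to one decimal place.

N = 8.
Strictly below 370: 3. Equal to 370: 1.
PR = 4/8 × 100 = 50.0

50.0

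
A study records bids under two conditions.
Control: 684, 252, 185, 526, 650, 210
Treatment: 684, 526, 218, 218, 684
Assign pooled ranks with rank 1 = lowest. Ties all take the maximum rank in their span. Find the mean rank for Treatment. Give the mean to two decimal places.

Sorted (ascending): 185, 210, 218, 218, 252, 526, 526, 650, 684, 684, 684
The 2 values of 218 occupy positions 3–4 → each gets rank 4.
The 2 values of 526 occupy positions 6–7 → each gets rank 7.
The 3 values of 684 occupy positions 9–11 → each gets rank 11.
Treatment values → pooled ranks: 684→11, 526→7, 218→4, 218→4, 684→11
Mean rank = (11 + 7 + 4 + 4 + 11) / 5 = 7.40

7.40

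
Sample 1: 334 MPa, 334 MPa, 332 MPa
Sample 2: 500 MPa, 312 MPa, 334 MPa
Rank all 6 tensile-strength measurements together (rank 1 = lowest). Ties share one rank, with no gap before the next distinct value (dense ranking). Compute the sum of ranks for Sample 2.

Sorted (ascending): 312, 332, 334, 334, 334, 500
The 3 values of 334 share dense rank 3.
Remaining distinct values take the next consecutive integers.
Sample 2 values → pooled ranks: 500→4, 312→1, 334→3
Rank sum = 4 + 1 + 3 = 8

8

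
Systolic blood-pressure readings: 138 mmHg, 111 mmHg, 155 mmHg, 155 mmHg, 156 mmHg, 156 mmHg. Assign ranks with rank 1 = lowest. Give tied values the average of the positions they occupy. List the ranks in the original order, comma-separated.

2, 1, 3.5, 3.5, 5.5, 5.5

Sorted (ascending): 111, 138, 155, 155, 156, 156
The 2 values of 155 occupy positions 3–4 → average rank (3+4)/2 = 3.5.
The 2 values of 156 occupy positions 5–6 → average rank (5+6)/2 = 5.5.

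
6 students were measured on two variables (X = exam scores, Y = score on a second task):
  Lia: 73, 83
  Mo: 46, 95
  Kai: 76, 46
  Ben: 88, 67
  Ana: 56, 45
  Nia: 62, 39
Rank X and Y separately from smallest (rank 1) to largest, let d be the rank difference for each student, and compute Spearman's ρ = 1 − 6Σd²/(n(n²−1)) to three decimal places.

-0.086

Ranks of variable 1: 4, 1, 5, 6, 2, 3
Ranks of variable 2: 5, 6, 3, 4, 2, 1
d = r₁ − r₂: -1, -5, 2, 2, 0, 2
d²: 1, 25, 4, 4, 0, 4; Σd² = 38
ρ = 1 − 6·38/(6·35) = 1 − 228/210 = -0.086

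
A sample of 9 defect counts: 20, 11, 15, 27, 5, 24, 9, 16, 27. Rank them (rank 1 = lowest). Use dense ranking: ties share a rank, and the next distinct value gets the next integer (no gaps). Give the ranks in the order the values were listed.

6, 3, 4, 8, 1, 7, 2, 5, 8

Sorted (ascending): 5, 9, 11, 15, 16, 20, 24, 27, 27
The 2 values of 27 share dense rank 8.
Remaining distinct values take the next consecutive integers.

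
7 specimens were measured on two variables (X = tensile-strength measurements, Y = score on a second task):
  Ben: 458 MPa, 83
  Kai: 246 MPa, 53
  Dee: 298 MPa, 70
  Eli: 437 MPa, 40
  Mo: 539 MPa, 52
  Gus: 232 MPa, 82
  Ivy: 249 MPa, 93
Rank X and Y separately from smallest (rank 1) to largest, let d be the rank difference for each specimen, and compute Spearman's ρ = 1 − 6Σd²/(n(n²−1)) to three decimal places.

Ranks of variable 1: 6, 2, 4, 5, 7, 1, 3
Ranks of variable 2: 6, 3, 4, 1, 2, 5, 7
d = r₁ − r₂: 0, -1, 0, 4, 5, -4, -4
d²: 0, 1, 0, 16, 25, 16, 16; Σd² = 74
ρ = 1 − 6·74/(7·48) = 1 − 444/336 = -0.321

-0.321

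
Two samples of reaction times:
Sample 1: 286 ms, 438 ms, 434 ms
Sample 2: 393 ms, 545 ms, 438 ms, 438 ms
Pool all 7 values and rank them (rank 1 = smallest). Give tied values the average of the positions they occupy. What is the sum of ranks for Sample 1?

Sorted (ascending): 286, 393, 434, 438, 438, 438, 545
The 3 values of 438 occupy positions 4–6 → average rank 5.
Sample 1 values → pooled ranks: 286→1, 438→5, 434→3
Rank sum = 1 + 5 + 3 = 9

9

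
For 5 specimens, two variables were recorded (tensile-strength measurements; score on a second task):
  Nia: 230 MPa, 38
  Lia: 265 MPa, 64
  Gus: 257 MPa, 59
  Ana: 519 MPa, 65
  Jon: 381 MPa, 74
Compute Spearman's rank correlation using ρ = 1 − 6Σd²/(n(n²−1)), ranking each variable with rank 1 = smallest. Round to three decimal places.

Ranks of variable 1: 1, 3, 2, 5, 4
Ranks of variable 2: 1, 3, 2, 4, 5
d = r₁ − r₂: 0, 0, 0, 1, -1
d²: 0, 0, 0, 1, 1; Σd² = 2
ρ = 1 − 6·2/(5·24) = 1 − 12/120 = 0.900

0.900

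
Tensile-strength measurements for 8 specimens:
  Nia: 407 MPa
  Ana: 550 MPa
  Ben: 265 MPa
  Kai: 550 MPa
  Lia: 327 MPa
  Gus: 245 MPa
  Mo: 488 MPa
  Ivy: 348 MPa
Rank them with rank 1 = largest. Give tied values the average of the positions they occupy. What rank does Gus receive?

Sorted (descending): 550, 550, 488, 407, 348, 327, 265, 245
The 2 values of 550 occupy positions 1–2 → average rank (1+2)/2 = 1.5.
Gus has value 245 MPa → rank 8.

8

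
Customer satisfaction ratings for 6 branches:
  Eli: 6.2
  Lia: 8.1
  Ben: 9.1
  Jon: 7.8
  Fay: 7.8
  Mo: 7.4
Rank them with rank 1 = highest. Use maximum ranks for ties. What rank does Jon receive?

Sorted (descending): 9.1, 8.1, 7.8, 7.8, 7.4, 6.2
The 2 values of 7.8 occupy positions 3–4 → each gets rank 4.
Jon has value 7.8 → rank 4.

4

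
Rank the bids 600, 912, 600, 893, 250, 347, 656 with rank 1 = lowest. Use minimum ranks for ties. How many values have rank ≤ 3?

Sorted (ascending): 250, 347, 600, 600, 656, 893, 912
The 2 values of 600 occupy positions 3–4 → each gets rank 3.
Ranks ≤ 3: {1, 2, 3, 3} → 4 values.

4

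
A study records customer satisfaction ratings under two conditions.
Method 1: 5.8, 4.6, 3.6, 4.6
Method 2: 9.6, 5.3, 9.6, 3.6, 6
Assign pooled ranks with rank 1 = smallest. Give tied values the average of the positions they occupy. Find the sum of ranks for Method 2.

Sorted (ascending): 3.6, 3.6, 4.6, 4.6, 5.3, 5.8, 6, 9.6, 9.6
The 2 values of 3.6 occupy positions 1–2 → average rank (1+2)/2 = 1.5.
The 2 values of 4.6 occupy positions 3–4 → average rank (3+4)/2 = 3.5.
The 2 values of 9.6 occupy positions 8–9 → average rank (8+9)/2 = 8.5.
Method 2 values → pooled ranks: 9.6→8.5, 5.3→5, 9.6→8.5, 3.6→1.5, 6→7
Rank sum = 8.5 + 5 + 8.5 + 1.5 + 7 = 30.5

30.5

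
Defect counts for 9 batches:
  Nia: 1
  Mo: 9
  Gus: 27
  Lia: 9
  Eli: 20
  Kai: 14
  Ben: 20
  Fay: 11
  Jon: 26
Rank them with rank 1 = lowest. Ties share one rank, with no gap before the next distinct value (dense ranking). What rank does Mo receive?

2

Sorted (ascending): 1, 9, 9, 11, 14, 20, 20, 26, 27
The 2 values of 9 share dense rank 2.
The 2 values of 20 share dense rank 5.
Remaining distinct values take the next consecutive integers.
Mo has value 9 → rank 2.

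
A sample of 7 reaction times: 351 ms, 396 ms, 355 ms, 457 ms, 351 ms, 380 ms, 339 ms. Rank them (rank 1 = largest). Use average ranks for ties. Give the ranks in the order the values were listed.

5.5, 2, 4, 1, 5.5, 3, 7

Sorted (descending): 457, 396, 380, 355, 351, 351, 339
The 2 values of 351 occupy positions 5–6 → average rank (5+6)/2 = 5.5.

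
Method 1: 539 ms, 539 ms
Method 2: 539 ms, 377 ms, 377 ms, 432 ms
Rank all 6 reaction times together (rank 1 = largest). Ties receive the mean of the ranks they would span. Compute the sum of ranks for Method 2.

17

Sorted (descending): 539, 539, 539, 432, 377, 377
The 3 values of 539 occupy positions 1–3 → average rank 2.
The 2 values of 377 occupy positions 5–6 → average rank (5+6)/2 = 5.5.
Method 2 values → pooled ranks: 539→2, 377→5.5, 377→5.5, 432→4
Rank sum = 2 + 5.5 + 5.5 + 4 = 17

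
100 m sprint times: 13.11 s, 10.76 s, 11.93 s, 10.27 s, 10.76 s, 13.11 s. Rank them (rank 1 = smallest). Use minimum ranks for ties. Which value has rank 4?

11.93

Sorted (ascending): 10.27, 10.76, 10.76, 11.93, 13.11, 13.11
The 2 values of 10.76 occupy positions 2–3 → each gets rank 2.
The 2 values of 13.11 occupy positions 5–6 → each gets rank 5.
Rank 4 → value 11.93.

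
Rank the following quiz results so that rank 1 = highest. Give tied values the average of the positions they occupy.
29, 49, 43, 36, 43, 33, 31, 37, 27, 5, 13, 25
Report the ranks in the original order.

8, 1, 2.5, 5, 2.5, 6, 7, 4, 9, 12, 11, 10

Sorted (descending): 49, 43, 43, 37, 36, 33, 31, 29, 27, 25, 13, 5
The 2 values of 43 occupy positions 2–3 → average rank (2+3)/2 = 2.5.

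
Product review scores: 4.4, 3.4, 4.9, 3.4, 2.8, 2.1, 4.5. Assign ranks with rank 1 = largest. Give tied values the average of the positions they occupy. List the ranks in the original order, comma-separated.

3, 4.5, 1, 4.5, 6, 7, 2

Sorted (descending): 4.9, 4.5, 4.4, 3.4, 3.4, 2.8, 2.1
The 2 values of 3.4 occupy positions 4–5 → average rank (4+5)/2 = 4.5.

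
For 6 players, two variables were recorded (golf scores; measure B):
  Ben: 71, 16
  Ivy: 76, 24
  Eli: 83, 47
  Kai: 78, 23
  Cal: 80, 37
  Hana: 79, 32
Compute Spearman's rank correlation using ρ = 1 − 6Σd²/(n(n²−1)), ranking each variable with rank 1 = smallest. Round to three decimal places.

0.943

Ranks of variable 1: 1, 2, 6, 3, 5, 4
Ranks of variable 2: 1, 3, 6, 2, 5, 4
d = r₁ − r₂: 0, -1, 0, 1, 0, 0
d²: 0, 1, 0, 1, 0, 0; Σd² = 2
ρ = 1 − 6·2/(6·35) = 1 − 12/210 = 0.943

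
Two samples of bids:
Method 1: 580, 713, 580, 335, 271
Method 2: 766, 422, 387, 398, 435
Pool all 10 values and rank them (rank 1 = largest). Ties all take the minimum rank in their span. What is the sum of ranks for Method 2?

Sorted (descending): 766, 713, 580, 580, 435, 422, 398, 387, 335, 271
The 2 values of 580 occupy positions 3–4 → each gets rank 3.
Method 2 values → pooled ranks: 766→1, 422→6, 387→8, 398→7, 435→5
Rank sum = 1 + 6 + 8 + 7 + 5 = 27

27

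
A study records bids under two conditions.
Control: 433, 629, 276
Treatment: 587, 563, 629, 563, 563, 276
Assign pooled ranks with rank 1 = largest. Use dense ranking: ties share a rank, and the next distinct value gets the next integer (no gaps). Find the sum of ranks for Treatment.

Sorted (descending): 629, 629, 587, 563, 563, 563, 433, 276, 276
The 2 values of 629 share dense rank 1.
The 3 values of 563 share dense rank 3.
The 2 values of 276 share dense rank 5.
Remaining distinct values take the next consecutive integers.
Treatment values → pooled ranks: 587→2, 563→3, 629→1, 563→3, 563→3, 276→5
Rank sum = 2 + 3 + 1 + 3 + 3 + 5 = 17

17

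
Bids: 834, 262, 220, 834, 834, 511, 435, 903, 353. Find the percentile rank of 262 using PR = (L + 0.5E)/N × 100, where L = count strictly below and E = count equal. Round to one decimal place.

16.7

N = 9.
Strictly below 262: 1. Equal to 262: 1.
PR = (1 + 0.5·1)/9 × 100 = 16.7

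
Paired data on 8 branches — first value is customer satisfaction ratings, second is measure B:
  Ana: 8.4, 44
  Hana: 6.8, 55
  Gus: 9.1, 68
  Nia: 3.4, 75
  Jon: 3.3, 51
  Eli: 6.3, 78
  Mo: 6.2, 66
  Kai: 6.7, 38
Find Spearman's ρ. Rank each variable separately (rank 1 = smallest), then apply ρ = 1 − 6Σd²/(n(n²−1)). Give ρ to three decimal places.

-0.167

Ranks of variable 1: 7, 6, 8, 2, 1, 4, 3, 5
Ranks of variable 2: 2, 4, 6, 7, 3, 8, 5, 1
d = r₁ − r₂: 5, 2, 2, -5, -2, -4, -2, 4
d²: 25, 4, 4, 25, 4, 16, 4, 16; Σd² = 98
ρ = 1 − 6·98/(8·63) = 1 − 588/504 = -0.167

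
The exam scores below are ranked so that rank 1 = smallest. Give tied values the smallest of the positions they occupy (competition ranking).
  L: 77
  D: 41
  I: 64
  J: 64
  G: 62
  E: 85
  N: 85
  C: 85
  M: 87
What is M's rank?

Sorted (ascending): 41, 62, 64, 64, 77, 85, 85, 85, 87
The 2 values of 64 occupy positions 3–4 → each gets rank 3.
The 3 values of 85 occupy positions 6–8 → each gets rank 6.
M has value 87 → rank 9.

9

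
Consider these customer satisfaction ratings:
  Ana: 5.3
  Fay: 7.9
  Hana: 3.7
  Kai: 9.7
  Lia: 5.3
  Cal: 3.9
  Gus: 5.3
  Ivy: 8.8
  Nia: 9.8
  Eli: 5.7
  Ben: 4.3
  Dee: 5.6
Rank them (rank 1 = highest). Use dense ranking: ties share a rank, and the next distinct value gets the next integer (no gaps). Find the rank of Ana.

7

Sorted (descending): 9.8, 9.7, 8.8, 7.9, 5.7, 5.6, 5.3, 5.3, 5.3, 4.3, 3.9, 3.7
The 3 values of 5.3 share dense rank 7.
Remaining distinct values take the next consecutive integers.
Ana has value 5.3 → rank 7.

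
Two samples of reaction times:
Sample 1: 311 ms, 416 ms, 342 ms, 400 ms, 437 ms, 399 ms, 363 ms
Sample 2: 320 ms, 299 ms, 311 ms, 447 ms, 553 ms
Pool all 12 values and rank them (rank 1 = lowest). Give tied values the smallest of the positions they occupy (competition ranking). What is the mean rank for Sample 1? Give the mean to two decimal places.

6.71

Sorted (ascending): 299, 311, 311, 320, 342, 363, 399, 400, 416, 437, 447, 553
The 2 values of 311 occupy positions 2–3 → each gets rank 2.
Sample 1 values → pooled ranks: 311→2, 416→9, 342→5, 400→8, 437→10, 399→7, 363→6
Mean rank = (2 + 9 + 5 + 8 + 10 + 7 + 6) / 7 = 6.71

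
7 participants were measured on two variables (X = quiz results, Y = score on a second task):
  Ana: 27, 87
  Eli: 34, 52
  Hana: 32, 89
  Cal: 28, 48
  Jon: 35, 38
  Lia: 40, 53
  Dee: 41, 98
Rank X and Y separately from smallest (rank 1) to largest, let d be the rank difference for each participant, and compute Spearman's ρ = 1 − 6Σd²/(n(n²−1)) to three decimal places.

0.179

Ranks of variable 1: 1, 4, 3, 2, 5, 6, 7
Ranks of variable 2: 5, 3, 6, 2, 1, 4, 7
d = r₁ − r₂: -4, 1, -3, 0, 4, 2, 0
d²: 16, 1, 9, 0, 16, 4, 0; Σd² = 46
ρ = 1 − 6·46/(7·48) = 1 − 276/336 = 0.179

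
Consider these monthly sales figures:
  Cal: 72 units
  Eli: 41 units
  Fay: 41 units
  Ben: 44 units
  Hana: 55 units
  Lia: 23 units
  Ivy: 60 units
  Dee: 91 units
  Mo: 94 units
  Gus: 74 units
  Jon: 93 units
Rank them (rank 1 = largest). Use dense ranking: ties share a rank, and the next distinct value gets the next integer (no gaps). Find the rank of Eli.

9

Sorted (descending): 94, 93, 91, 74, 72, 60, 55, 44, 41, 41, 23
The 2 values of 41 share dense rank 9.
Remaining distinct values take the next consecutive integers.
Eli has value 41 units → rank 9.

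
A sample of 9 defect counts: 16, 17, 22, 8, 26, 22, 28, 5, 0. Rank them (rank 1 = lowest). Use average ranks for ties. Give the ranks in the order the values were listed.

4, 5, 6.5, 3, 8, 6.5, 9, 2, 1

Sorted (ascending): 0, 5, 8, 16, 17, 22, 22, 26, 28
The 2 values of 22 occupy positions 6–7 → average rank (6+7)/2 = 6.5.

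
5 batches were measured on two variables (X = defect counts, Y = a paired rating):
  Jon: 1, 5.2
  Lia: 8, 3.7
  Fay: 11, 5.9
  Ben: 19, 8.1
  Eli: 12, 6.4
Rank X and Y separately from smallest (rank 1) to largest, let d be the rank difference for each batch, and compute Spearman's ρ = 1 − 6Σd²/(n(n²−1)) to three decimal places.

0.900

Ranks of variable 1: 1, 2, 3, 5, 4
Ranks of variable 2: 2, 1, 3, 5, 4
d = r₁ − r₂: -1, 1, 0, 0, 0
d²: 1, 1, 0, 0, 0; Σd² = 2
ρ = 1 − 6·2/(5·24) = 1 − 12/120 = 0.900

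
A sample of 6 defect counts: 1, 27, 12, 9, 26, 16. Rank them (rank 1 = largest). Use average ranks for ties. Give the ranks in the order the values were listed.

6, 1, 4, 5, 2, 3

Sorted (descending): 27, 26, 16, 12, 9, 1
No ties — each value takes its position as its rank.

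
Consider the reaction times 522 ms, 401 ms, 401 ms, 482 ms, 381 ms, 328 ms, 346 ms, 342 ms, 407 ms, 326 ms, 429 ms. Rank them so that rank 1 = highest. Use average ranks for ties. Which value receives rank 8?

346

Sorted (descending): 522, 482, 429, 407, 401, 401, 381, 346, 342, 328, 326
The 2 values of 401 occupy positions 5–6 → average rank (5+6)/2 = 5.5.
Rank 8 → value 346.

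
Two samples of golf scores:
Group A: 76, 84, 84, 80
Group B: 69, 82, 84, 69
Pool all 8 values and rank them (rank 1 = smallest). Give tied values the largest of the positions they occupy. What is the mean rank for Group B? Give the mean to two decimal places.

4.25

Sorted (ascending): 69, 69, 76, 80, 82, 84, 84, 84
The 2 values of 69 occupy positions 1–2 → each gets rank 2.
The 3 values of 84 occupy positions 6–8 → each gets rank 8.
Group B values → pooled ranks: 69→2, 82→5, 84→8, 69→2
Mean rank = (2 + 5 + 8 + 2) / 4 = 4.25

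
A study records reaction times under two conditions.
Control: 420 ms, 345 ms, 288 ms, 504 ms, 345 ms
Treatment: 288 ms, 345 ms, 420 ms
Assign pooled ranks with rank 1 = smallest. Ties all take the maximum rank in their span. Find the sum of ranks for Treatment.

Sorted (ascending): 288, 288, 345, 345, 345, 420, 420, 504
The 2 values of 288 occupy positions 1–2 → each gets rank 2.
The 3 values of 345 occupy positions 3–5 → each gets rank 5.
The 2 values of 420 occupy positions 6–7 → each gets rank 7.
Treatment values → pooled ranks: 288→2, 345→5, 420→7
Rank sum = 2 + 5 + 7 = 14

14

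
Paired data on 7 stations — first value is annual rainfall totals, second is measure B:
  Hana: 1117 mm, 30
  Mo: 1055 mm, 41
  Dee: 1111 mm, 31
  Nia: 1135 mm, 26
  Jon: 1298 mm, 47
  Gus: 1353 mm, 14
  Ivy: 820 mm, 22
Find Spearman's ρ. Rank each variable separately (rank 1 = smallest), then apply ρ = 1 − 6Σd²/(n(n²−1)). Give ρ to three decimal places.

-0.107

Ranks of variable 1: 4, 2, 3, 5, 6, 7, 1
Ranks of variable 2: 4, 6, 5, 3, 7, 1, 2
d = r₁ − r₂: 0, -4, -2, 2, -1, 6, -1
d²: 0, 16, 4, 4, 1, 36, 1; Σd² = 62
ρ = 1 − 6·62/(7·48) = 1 − 372/336 = -0.107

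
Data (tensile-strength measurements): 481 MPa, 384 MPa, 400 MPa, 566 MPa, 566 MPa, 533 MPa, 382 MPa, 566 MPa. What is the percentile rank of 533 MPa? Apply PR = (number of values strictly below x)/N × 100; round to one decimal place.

50.0

N = 8.
Strictly below 533: 4. Equal to 533: 1.
PR = 4/8 × 100 = 50.0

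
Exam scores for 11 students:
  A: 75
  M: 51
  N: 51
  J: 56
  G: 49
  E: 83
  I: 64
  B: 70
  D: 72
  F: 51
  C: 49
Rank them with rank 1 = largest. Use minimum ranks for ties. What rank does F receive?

Sorted (descending): 83, 75, 72, 70, 64, 56, 51, 51, 51, 49, 49
The 3 values of 51 occupy positions 7–9 → each gets rank 7.
The 2 values of 49 occupy positions 10–11 → each gets rank 10.
F has value 51 → rank 7.

7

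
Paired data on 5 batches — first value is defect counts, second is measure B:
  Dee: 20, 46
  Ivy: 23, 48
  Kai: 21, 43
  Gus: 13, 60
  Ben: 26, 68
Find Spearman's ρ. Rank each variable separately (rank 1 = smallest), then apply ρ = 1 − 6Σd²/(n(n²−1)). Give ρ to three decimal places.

0.300

Ranks of variable 1: 2, 4, 3, 1, 5
Ranks of variable 2: 2, 3, 1, 4, 5
d = r₁ − r₂: 0, 1, 2, -3, 0
d²: 0, 1, 4, 9, 0; Σd² = 14
ρ = 1 − 6·14/(5·24) = 1 − 84/120 = 0.300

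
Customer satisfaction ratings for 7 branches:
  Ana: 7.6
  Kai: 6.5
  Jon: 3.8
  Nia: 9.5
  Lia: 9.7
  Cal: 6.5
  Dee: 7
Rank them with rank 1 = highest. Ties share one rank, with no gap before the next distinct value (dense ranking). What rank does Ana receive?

3

Sorted (descending): 9.7, 9.5, 7.6, 7, 6.5, 6.5, 3.8
The 2 values of 6.5 share dense rank 5.
Remaining distinct values take the next consecutive integers.
Ana has value 7.6 → rank 3.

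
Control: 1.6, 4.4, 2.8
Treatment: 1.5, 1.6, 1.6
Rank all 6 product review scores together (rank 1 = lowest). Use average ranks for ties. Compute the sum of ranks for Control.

14

Sorted (ascending): 1.5, 1.6, 1.6, 1.6, 2.8, 4.4
The 3 values of 1.6 occupy positions 2–4 → average rank 3.
Control values → pooled ranks: 1.6→3, 4.4→6, 2.8→5
Rank sum = 3 + 6 + 5 = 14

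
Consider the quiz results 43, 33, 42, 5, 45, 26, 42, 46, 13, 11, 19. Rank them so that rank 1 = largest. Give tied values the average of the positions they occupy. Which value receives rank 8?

19

Sorted (descending): 46, 45, 43, 42, 42, 33, 26, 19, 13, 11, 5
The 2 values of 42 occupy positions 4–5 → average rank (4+5)/2 = 4.5.
Rank 8 → value 19.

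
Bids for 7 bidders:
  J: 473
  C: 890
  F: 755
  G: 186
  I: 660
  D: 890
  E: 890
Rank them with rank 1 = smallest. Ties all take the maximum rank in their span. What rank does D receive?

7

Sorted (ascending): 186, 473, 660, 755, 890, 890, 890
The 3 values of 890 occupy positions 5–7 → each gets rank 7.
D has value 890 → rank 7.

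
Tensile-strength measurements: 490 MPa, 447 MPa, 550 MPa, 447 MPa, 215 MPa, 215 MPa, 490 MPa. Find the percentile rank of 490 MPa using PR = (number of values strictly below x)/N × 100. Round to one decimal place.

57.1

N = 7.
Strictly below 490: 4. Equal to 490: 2.
PR = 4/7 × 100 = 57.1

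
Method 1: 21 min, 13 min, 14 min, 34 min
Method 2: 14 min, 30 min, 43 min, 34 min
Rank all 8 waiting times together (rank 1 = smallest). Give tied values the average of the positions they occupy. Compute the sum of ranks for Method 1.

Sorted (ascending): 13, 14, 14, 21, 30, 34, 34, 43
The 2 values of 14 occupy positions 2–3 → average rank (2+3)/2 = 2.5.
The 2 values of 34 occupy positions 6–7 → average rank (6+7)/2 = 6.5.
Method 1 values → pooled ranks: 21→4, 13→1, 14→2.5, 34→6.5
Rank sum = 4 + 1 + 2.5 + 6.5 = 14

14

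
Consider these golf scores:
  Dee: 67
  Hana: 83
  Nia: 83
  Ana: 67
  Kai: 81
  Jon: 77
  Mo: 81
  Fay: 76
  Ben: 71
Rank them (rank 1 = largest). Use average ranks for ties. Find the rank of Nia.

Sorted (descending): 83, 83, 81, 81, 77, 76, 71, 67, 67
The 2 values of 83 occupy positions 1–2 → average rank (1+2)/2 = 1.5.
The 2 values of 81 occupy positions 3–4 → average rank (3+4)/2 = 3.5.
The 2 values of 67 occupy positions 8–9 → average rank (8+9)/2 = 8.5.
Nia has value 83 → rank 1.5.

1.5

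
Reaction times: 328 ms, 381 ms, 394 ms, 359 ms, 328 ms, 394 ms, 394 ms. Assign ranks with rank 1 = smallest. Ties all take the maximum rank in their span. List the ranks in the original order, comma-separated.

2, 4, 7, 3, 2, 7, 7

Sorted (ascending): 328, 328, 359, 381, 394, 394, 394
The 2 values of 328 occupy positions 1–2 → each gets rank 2.
The 3 values of 394 occupy positions 5–7 → each gets rank 7.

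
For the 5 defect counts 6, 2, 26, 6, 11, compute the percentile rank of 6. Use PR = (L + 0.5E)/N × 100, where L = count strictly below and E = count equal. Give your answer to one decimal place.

N = 5.
Strictly below 6: 1. Equal to 6: 2.
PR = (1 + 0.5·2)/5 × 100 = 40.0

40.0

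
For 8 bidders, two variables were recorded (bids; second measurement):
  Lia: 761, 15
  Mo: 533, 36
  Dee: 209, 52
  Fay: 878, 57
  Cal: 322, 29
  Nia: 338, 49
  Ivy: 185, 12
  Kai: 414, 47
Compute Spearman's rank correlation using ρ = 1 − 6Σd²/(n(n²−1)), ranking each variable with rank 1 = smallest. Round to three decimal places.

0.310

Ranks of variable 1: 7, 6, 2, 8, 3, 4, 1, 5
Ranks of variable 2: 2, 4, 7, 8, 3, 6, 1, 5
d = r₁ − r₂: 5, 2, -5, 0, 0, -2, 0, 0
d²: 25, 4, 25, 0, 0, 4, 0, 0; Σd² = 58
ρ = 1 − 6·58/(8·63) = 1 − 348/504 = 0.310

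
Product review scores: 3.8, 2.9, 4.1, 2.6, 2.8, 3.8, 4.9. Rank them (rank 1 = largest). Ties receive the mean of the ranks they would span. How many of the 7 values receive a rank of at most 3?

2

Sorted (descending): 4.9, 4.1, 3.8, 3.8, 2.9, 2.8, 2.6
The 2 values of 3.8 occupy positions 3–4 → average rank (3+4)/2 = 3.5.
Ranks ≤ 3: {1, 2} → 2 values.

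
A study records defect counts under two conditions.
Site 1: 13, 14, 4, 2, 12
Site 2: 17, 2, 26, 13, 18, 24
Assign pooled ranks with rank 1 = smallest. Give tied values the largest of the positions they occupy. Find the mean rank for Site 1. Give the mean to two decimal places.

4.40

Sorted (ascending): 2, 2, 4, 12, 13, 13, 14, 17, 18, 24, 26
The 2 values of 2 occupy positions 1–2 → each gets rank 2.
The 2 values of 13 occupy positions 5–6 → each gets rank 6.
Site 1 values → pooled ranks: 13→6, 14→7, 4→3, 2→2, 12→4
Mean rank = (6 + 7 + 3 + 2 + 4) / 5 = 4.40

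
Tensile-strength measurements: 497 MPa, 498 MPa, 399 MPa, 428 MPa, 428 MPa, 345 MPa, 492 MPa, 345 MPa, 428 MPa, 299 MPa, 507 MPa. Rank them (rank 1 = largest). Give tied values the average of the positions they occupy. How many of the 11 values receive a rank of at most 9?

Sorted (descending): 507, 498, 497, 492, 428, 428, 428, 399, 345, 345, 299
The 3 values of 428 occupy positions 5–7 → average rank 6.
The 2 values of 345 occupy positions 9–10 → average rank (9+10)/2 = 9.5.
Ranks ≤ 9: {1, 2, 3, 4, 6, 6, 6, 8} → 8 values.

8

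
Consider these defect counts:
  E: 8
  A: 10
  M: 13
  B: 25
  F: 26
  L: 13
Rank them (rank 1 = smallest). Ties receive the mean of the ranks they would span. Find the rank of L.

Sorted (ascending): 8, 10, 13, 13, 25, 26
The 2 values of 13 occupy positions 3–4 → average rank (3+4)/2 = 3.5.
L has value 13 → rank 3.5.

3.5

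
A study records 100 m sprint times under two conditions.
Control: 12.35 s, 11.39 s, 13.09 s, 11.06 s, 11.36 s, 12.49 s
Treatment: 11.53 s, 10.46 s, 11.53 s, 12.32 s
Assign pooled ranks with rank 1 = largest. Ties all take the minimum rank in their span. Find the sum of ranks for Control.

Sorted (descending): 13.09, 12.49, 12.35, 12.32, 11.53, 11.53, 11.39, 11.36, 11.06, 10.46
The 2 values of 11.53 occupy positions 5–6 → each gets rank 5.
Control values → pooled ranks: 12.35→3, 11.39→7, 13.09→1, 11.06→9, 11.36→8, 12.49→2
Rank sum = 3 + 7 + 1 + 9 + 8 + 2 = 30

30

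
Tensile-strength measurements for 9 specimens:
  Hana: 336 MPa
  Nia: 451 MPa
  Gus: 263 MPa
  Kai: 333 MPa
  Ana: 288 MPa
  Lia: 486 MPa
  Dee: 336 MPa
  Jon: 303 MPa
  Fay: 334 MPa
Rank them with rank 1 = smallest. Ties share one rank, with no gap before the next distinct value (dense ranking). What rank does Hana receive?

Sorted (ascending): 263, 288, 303, 333, 334, 336, 336, 451, 486
The 2 values of 336 share dense rank 6.
Remaining distinct values take the next consecutive integers.
Hana has value 336 MPa → rank 6.

6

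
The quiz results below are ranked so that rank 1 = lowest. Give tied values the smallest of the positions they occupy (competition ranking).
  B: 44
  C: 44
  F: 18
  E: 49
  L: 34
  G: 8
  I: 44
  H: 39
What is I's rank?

Sorted (ascending): 8, 18, 34, 39, 44, 44, 44, 49
The 3 values of 44 occupy positions 5–7 → each gets rank 5.
I has value 44 → rank 5.

5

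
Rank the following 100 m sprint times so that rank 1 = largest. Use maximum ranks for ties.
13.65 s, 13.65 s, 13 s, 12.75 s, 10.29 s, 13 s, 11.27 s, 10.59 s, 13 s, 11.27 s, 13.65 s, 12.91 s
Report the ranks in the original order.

3, 3, 6, 8, 12, 6, 10, 11, 6, 10, 3, 7

Sorted (descending): 13.65, 13.65, 13.65, 13, 13, 13, 12.91, 12.75, 11.27, 11.27, 10.59, 10.29
The 3 values of 13.65 occupy positions 1–3 → each gets rank 3.
The 3 values of 13 occupy positions 4–6 → each gets rank 6.
The 2 values of 11.27 occupy positions 9–10 → each gets rank 10.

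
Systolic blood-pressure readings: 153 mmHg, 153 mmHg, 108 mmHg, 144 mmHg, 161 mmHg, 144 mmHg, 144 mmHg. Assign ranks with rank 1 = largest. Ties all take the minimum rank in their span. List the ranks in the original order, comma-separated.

Sorted (descending): 161, 153, 153, 144, 144, 144, 108
The 2 values of 153 occupy positions 2–3 → each gets rank 2.
The 3 values of 144 occupy positions 4–6 → each gets rank 4.

2, 2, 7, 4, 1, 4, 4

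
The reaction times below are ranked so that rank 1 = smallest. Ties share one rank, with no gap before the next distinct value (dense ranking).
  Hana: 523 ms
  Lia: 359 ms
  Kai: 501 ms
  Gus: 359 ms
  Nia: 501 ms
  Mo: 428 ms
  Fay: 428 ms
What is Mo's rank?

Sorted (ascending): 359, 359, 428, 428, 501, 501, 523
The 2 values of 359 share dense rank 1.
The 2 values of 428 share dense rank 2.
The 2 values of 501 share dense rank 3.
Remaining distinct values take the next consecutive integers.
Mo has value 428 ms → rank 2.

2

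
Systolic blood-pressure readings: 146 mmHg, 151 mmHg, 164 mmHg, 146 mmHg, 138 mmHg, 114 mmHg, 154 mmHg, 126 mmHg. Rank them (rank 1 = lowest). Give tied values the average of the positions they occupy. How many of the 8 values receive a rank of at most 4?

Sorted (ascending): 114, 126, 138, 146, 146, 151, 154, 164
The 2 values of 146 occupy positions 4–5 → average rank (4+5)/2 = 4.5.
Ranks ≤ 4: {1, 2, 3} → 3 values.

3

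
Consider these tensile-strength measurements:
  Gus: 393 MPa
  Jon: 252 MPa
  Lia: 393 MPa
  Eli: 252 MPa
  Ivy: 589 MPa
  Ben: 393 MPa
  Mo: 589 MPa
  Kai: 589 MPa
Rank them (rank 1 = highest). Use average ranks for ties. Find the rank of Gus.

Sorted (descending): 589, 589, 589, 393, 393, 393, 252, 252
The 3 values of 589 occupy positions 1–3 → average rank 2.
The 3 values of 393 occupy positions 4–6 → average rank 5.
The 2 values of 252 occupy positions 7–8 → average rank (7+8)/2 = 7.5.
Gus has value 393 MPa → rank 5.

5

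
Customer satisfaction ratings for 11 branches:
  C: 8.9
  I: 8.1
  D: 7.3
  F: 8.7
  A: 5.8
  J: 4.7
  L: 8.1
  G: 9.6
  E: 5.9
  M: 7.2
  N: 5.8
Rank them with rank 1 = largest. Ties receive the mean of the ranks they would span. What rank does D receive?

6

Sorted (descending): 9.6, 8.9, 8.7, 8.1, 8.1, 7.3, 7.2, 5.9, 5.8, 5.8, 4.7
The 2 values of 8.1 occupy positions 4–5 → average rank (4+5)/2 = 4.5.
The 2 values of 5.8 occupy positions 9–10 → average rank (9+10)/2 = 9.5.
D has value 7.3 → rank 6.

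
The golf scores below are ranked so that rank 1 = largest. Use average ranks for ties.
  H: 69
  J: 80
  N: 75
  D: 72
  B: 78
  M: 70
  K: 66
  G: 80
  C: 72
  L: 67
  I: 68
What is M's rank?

Sorted (descending): 80, 80, 78, 75, 72, 72, 70, 69, 68, 67, 66
The 2 values of 80 occupy positions 1–2 → average rank (1+2)/2 = 1.5.
The 2 values of 72 occupy positions 5–6 → average rank (5+6)/2 = 5.5.
M has value 70 → rank 7.

7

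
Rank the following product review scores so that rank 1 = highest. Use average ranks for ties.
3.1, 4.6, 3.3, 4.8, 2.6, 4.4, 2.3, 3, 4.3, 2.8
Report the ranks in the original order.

6, 2, 5, 1, 9, 3, 10, 7, 4, 8

Sorted (descending): 4.8, 4.6, 4.4, 4.3, 3.3, 3.1, 3, 2.8, 2.6, 2.3
No ties — each value takes its position as its rank.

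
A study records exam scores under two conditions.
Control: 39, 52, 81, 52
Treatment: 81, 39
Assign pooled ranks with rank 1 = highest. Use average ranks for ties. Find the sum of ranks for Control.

Sorted (descending): 81, 81, 52, 52, 39, 39
The 2 values of 81 occupy positions 1–2 → average rank (1+2)/2 = 1.5.
The 2 values of 52 occupy positions 3–4 → average rank (3+4)/2 = 3.5.
The 2 values of 39 occupy positions 5–6 → average rank (5+6)/2 = 5.5.
Control values → pooled ranks: 39→5.5, 52→3.5, 81→1.5, 52→3.5
Rank sum = 5.5 + 3.5 + 1.5 + 3.5 = 14

14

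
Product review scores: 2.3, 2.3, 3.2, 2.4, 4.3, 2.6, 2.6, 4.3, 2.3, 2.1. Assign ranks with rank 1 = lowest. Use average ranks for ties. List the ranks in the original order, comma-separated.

Sorted (ascending): 2.1, 2.3, 2.3, 2.3, 2.4, 2.6, 2.6, 3.2, 4.3, 4.3
The 3 values of 2.3 occupy positions 2–4 → average rank 3.
The 2 values of 2.6 occupy positions 6–7 → average rank (6+7)/2 = 6.5.
The 2 values of 4.3 occupy positions 9–10 → average rank (9+10)/2 = 9.5.

3, 3, 8, 5, 9.5, 6.5, 6.5, 9.5, 3, 1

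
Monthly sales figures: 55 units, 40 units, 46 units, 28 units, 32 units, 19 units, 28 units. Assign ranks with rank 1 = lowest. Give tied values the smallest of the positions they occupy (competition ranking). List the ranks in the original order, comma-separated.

7, 5, 6, 2, 4, 1, 2

Sorted (ascending): 19, 28, 28, 32, 40, 46, 55
The 2 values of 28 occupy positions 2–3 → each gets rank 2.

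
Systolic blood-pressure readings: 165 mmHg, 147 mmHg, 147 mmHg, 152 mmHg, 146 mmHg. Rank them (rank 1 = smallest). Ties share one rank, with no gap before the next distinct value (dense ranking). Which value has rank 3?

152

Sorted (ascending): 146, 147, 147, 152, 165
The 2 values of 147 share dense rank 2.
Remaining distinct values take the next consecutive integers.
Rank 3 → value 152.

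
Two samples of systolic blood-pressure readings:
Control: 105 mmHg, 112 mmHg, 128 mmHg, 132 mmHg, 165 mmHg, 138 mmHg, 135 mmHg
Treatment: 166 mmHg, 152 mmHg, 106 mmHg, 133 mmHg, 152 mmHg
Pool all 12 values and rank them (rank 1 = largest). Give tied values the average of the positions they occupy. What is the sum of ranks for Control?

Sorted (descending): 166, 165, 152, 152, 138, 135, 133, 132, 128, 112, 106, 105
The 2 values of 152 occupy positions 3–4 → average rank (3+4)/2 = 3.5.
Control values → pooled ranks: 105→12, 112→10, 128→9, 132→8, 165→2, 138→5, 135→6
Rank sum = 12 + 10 + 9 + 8 + 2 + 5 + 6 = 52

52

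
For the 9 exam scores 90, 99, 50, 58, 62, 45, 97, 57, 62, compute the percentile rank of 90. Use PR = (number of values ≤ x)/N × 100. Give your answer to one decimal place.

77.8

N = 9.
Strictly below 90: 6. Equal to 90: 1.
PR = 7/9 × 100 = 77.8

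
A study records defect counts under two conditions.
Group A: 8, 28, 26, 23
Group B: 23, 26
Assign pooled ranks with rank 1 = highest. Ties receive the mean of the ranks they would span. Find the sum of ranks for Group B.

Sorted (descending): 28, 26, 26, 23, 23, 8
The 2 values of 26 occupy positions 2–3 → average rank (2+3)/2 = 2.5.
The 2 values of 23 occupy positions 4–5 → average rank (4+5)/2 = 4.5.
Group B values → pooled ranks: 23→4.5, 26→2.5
Rank sum = 4.5 + 2.5 = 7

7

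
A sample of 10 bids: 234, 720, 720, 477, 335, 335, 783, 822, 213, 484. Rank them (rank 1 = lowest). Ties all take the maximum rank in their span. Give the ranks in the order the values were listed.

Sorted (ascending): 213, 234, 335, 335, 477, 484, 720, 720, 783, 822
The 2 values of 335 occupy positions 3–4 → each gets rank 4.
The 2 values of 720 occupy positions 7–8 → each gets rank 8.

2, 8, 8, 5, 4, 4, 9, 10, 1, 6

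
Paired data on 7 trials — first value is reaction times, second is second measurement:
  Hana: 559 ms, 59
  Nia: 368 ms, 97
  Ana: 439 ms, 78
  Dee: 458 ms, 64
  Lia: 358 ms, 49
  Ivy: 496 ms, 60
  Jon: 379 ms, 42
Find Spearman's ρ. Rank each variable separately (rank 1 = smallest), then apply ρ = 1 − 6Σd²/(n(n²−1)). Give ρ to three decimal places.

Ranks of variable 1: 7, 2, 4, 5, 1, 6, 3
Ranks of variable 2: 3, 7, 6, 5, 2, 4, 1
d = r₁ − r₂: 4, -5, -2, 0, -1, 2, 2
d²: 16, 25, 4, 0, 1, 4, 4; Σd² = 54
ρ = 1 − 6·54/(7·48) = 1 − 324/336 = 0.036

0.036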